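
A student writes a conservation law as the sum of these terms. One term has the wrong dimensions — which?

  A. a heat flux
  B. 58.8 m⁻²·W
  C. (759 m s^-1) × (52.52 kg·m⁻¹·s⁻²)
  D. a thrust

D.

Work out the base dimensions of each:
  A. [heat flux] = kg·s⁻³
  B. W·m⁻² = J·s⁻¹·m⁻² = kg·s⁻³
  C. [m·s⁻¹] · [kg·m⁻¹·s⁻²] = kg·s⁻³
  D. [thrust] = kg·m·s⁻²
All reduce to kg·s⁻³ except D., which is kg·m·s⁻².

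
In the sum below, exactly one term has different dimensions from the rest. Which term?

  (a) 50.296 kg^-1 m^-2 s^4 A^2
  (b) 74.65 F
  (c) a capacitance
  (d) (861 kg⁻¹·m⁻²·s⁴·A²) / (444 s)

(d)

Expand each in SI base units:
  (a) kg⁻¹·m⁻²·s⁴·A²
  (b) F = C·V⁻¹ = kg⁻¹·m⁻²·s⁴·A²
  (c) [capacitance] = kg⁻¹·m⁻²·s⁴·A²
  (d) [kg⁻¹·m⁻²·s⁴·A²] / [s] = kg⁻¹·m⁻²·s³·A²
All reduce to kg⁻¹·m⁻²·s⁴·A² except (d), which is kg⁻¹·m⁻²·s³·A².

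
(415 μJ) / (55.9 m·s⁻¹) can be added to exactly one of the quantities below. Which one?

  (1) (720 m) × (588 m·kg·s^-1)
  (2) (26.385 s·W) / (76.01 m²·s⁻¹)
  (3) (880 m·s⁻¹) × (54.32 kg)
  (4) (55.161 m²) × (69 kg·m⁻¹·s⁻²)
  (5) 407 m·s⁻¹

Reference: [kg·m²·s⁻²] / [m·s⁻¹] = kg·m·s⁻¹.
Each option:
  (1) [m] · [kg·m·s⁻¹] = kg·m²·s⁻¹
  (2) [kg·m²·s⁻²] / [m²·s⁻¹] = kg·s⁻¹
  (3) [m·s⁻¹] · [kg] = kg·m·s⁻¹  ← same
  (4) [m²] · [kg·m⁻¹·s⁻²] = kg·m·s⁻²
  (5) m·s⁻¹
Only (3) matches kg·m·s⁻¹.

(3)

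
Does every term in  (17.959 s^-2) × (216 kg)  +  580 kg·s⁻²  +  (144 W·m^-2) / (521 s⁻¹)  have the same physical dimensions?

Yes

In SI base units:
  (17.959 s^-2) × (216 kg):  [s⁻²] · [kg] = kg·s⁻²
  580 kg·s⁻²:  kg·s⁻²
  (144 W·m^-2) / (521 s⁻¹):  [kg·s⁻³] / [s⁻¹] = kg·s⁻²
Every term reduces to kg·s⁻².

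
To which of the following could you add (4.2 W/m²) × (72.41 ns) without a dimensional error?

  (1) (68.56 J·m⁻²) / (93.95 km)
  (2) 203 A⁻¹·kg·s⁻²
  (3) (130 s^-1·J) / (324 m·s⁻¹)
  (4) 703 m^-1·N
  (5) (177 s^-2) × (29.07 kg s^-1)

Reference: [kg·s⁻³] · [s] = kg·s⁻².
Each option:
  (1) [kg·s⁻²] / [m] = kg·m⁻¹·s⁻²
  (2) kg·s⁻²·A⁻¹
  (3) [kg·m²·s⁻³] / [m·s⁻¹] = kg·m·s⁻²
  (4) N·m⁻¹ = kg·m·s⁻²·m⁻¹ = kg·s⁻²  ← same
  (5) [s⁻²] · [kg·s⁻¹] = kg·s⁻³
Only (4) matches kg·s⁻².

(4)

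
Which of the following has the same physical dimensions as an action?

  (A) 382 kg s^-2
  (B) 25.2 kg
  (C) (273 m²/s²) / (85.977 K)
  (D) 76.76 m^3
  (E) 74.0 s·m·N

Reference: [action] = kg·m²·s⁻¹.
Each option:
  (A) kg·s⁻²
  (B) kg
  (C) [m²·s⁻²] / [K] = m²·s⁻²·K⁻¹
  (D) m³
  (E) N·m·s = kg·m·s⁻²·m·s = kg·m²·s⁻¹  ← same
Only (E) matches kg·m²·s⁻¹.

(E)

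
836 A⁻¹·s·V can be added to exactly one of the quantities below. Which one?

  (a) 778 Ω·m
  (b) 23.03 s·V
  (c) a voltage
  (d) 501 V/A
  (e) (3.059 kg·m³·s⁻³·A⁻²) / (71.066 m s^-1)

(e)

Reference: V·s·A⁻¹ = J·C⁻¹·s·A⁻¹ = kg·m²·s⁻²·A⁻².
Each option:
  (a) Ω·m = V·A⁻¹·m = kg·m³·s⁻³·A⁻²
  (b) V·s = J·C⁻¹·s = kg·m²·s⁻²·A⁻¹
  (c) [voltage] = kg·m²·s⁻³·A⁻¹
  (d) V·A⁻¹ = J·C⁻¹·A⁻¹ = kg·m²·s⁻³·A⁻²
  (e) [kg·m³·s⁻³·A⁻²] / [m·s⁻¹] = kg·m²·s⁻²·A⁻²  ← same
Only (e) matches kg·m²·s⁻²·A⁻².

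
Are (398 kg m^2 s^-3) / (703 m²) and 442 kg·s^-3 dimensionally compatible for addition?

Dimensions:
  (398 kg m^2 s^-3) / (703 m²):  [kg·m²·s⁻³] / [m²] = kg·s⁻³
  442 kg·s^-3:  kg·s⁻³
Both are kg·s⁻³, so they have the same dimensions and can be added.

Yes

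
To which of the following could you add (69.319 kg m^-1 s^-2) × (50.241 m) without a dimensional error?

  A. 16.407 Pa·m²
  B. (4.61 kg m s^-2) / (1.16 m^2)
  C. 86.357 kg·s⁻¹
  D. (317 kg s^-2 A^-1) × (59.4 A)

Reference: [kg·m⁻¹·s⁻²] · [m] = kg·s⁻².
Each option:
  A. Pa·m² = N·m⁻²·m² = kg·m·s⁻²
  B. [kg·m·s⁻²] / [m²] = kg·m⁻¹·s⁻²
  C. kg·s⁻¹
  D. [kg·s⁻²·A⁻¹] · [A] = kg·s⁻²  ← same
Only D. matches kg·s⁻².

D.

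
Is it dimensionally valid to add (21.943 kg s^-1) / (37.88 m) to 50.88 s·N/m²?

In SI base units:
  (21.943 kg s^-1) / (37.88 m):  [kg·s⁻¹] / [m] = kg·m⁻¹·s⁻¹
  50.88 s·N/m²:  N·s·m⁻² = kg·m·s⁻²·s·m⁻² = kg·m⁻¹·s⁻¹
Both are kg·m⁻¹·s⁻¹, so they have the same dimensions and can be added.

Yes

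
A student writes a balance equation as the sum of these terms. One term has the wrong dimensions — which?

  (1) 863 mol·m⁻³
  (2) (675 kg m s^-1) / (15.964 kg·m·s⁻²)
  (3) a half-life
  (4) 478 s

In SI base units:
  (1) mol·m⁻³ = m⁻³·mol
  (2) [kg·m·s⁻¹] / [kg·m·s⁻²] = s
  (3) [half-life] = s
  (4) s
All reduce to s except (1), which is m⁻³·mol.

(1)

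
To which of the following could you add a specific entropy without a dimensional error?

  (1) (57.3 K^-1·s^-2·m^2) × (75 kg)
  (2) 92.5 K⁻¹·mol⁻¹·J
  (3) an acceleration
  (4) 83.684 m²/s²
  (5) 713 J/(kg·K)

(5)

Reference: [specific entropy] = m²·s⁻²·K⁻¹.
Each option:
  (1) [m²·s⁻²·K⁻¹] · [kg] = kg·m²·s⁻²·K⁻¹
  (2) J·mol⁻¹·K⁻¹ = N·m·mol⁻¹·K⁻¹ = kg·m²·s⁻²·K⁻¹·mol⁻¹
  (3) [acceleration] = m·s⁻²
  (4) m²·s⁻²
  (5) J·kg⁻¹·K⁻¹ = N·m·kg⁻¹·K⁻¹ = m²·s⁻²·K⁻¹  ← same
Only (5) matches m²·s⁻²·K⁻¹.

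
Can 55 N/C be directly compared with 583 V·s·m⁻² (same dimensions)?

No

Expand each in SI base units:
  55 N/C:  N·C⁻¹ = kg·m·s⁻²·(s·A)⁻¹ = kg·m·s⁻³·A⁻¹
  583 V·s·m⁻²:  V·s·m⁻² = J·C⁻¹·s·m⁻² = kg·s⁻²·A⁻¹
kg·m·s⁻³·A⁻¹ ≠ kg·s⁻²·A⁻¹, so they cannot be added.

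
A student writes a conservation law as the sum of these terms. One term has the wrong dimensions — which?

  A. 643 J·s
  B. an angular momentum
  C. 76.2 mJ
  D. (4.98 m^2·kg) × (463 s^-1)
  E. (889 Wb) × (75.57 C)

Reduce each to base SI dimensions:
  A. J·s = N·m·s = kg·m²·s⁻¹
  B. [angular momentum] = kg·m²·s⁻¹
  C. J = N·m = kg·m²·s⁻²
  D. [kg·m²] · [s⁻¹] = kg·m²·s⁻¹
  E. [kg·m²·s⁻²·A⁻¹] · [s·A] = kg·m²·s⁻¹
All reduce to kg·m²·s⁻¹ except C., which is kg·m²·s⁻².

C.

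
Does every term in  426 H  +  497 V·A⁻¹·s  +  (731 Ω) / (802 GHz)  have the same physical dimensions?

Yes

Reduce each to base SI dimensions:
  426 H:  H = V·s·A⁻¹ = kg·m²·s⁻²·A⁻²
  497 V·A⁻¹·s:  V·s·A⁻¹ = J·C⁻¹·s·A⁻¹ = kg·m²·s⁻²·A⁻²
  (731 Ω) / (802 GHz):  [kg·m²·s⁻³·A⁻²] / [s⁻¹] = kg·m²·s⁻²·A⁻²
Every term reduces to kg·m²·s⁻²·A⁻².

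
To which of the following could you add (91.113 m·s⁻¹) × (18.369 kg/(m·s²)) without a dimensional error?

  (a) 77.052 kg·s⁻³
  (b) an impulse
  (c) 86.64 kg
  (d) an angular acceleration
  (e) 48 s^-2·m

(a)

Reference: [m·s⁻¹] · [kg·m⁻¹·s⁻²] = kg·s⁻³.
Each option:
  (a) kg·s⁻³  ← same
  (b) [impulse] = kg·m·s⁻¹
  (c) kg
  (d) [angular acceleration] = s⁻²
  (e) m·s⁻²
Only (a) matches kg·s⁻³.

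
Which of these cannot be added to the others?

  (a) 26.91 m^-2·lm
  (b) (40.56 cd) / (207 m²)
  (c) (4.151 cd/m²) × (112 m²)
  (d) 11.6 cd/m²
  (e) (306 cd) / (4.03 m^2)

(c)

Work out the base dimensions of each:
  (a) lm·m⁻² = cd·m⁻² = m⁻²·cd
  (b) [cd] / [m²] = m⁻²·cd
  (c) [m⁻²·cd] · [m²] = cd
  (d) cd·m⁻² = m⁻²·cd
  (e) [cd] / [m²] = m⁻²·cd
All reduce to m⁻²·cd except (c), which is cd.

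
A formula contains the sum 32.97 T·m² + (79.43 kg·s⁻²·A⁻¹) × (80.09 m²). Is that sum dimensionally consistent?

Expand each in SI base units:
  32.97 T·m²:  T·m² = Wb·m⁻²·m² = kg·m²·s⁻²·A⁻¹
  (79.43 kg·s⁻²·A⁻¹) × (80.09 m²):  [kg·s⁻²·A⁻¹] · [m²] = kg·m²·s⁻²·A⁻¹
Both are kg·m²·s⁻²·A⁻¹, so they have the same dimensions and can be added.

Yes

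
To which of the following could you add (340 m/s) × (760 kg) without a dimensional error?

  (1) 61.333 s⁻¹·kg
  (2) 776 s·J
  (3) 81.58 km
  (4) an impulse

Reference: [m·s⁻¹] · [kg] = kg·m·s⁻¹.
Each option:
  (1) kg·s⁻¹
  (2) J·s = N·m·s = kg·m²·s⁻¹
  (3) m
  (4) [impulse] = kg·m·s⁻¹  ← same
Only (4) matches kg·m·s⁻¹.

(4)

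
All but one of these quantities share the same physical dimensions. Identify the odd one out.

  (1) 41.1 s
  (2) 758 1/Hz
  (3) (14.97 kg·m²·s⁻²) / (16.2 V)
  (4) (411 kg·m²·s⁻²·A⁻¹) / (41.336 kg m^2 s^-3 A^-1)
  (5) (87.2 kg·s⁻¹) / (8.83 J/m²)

(3)

Work out the base dimensions of each:
  (1) s
  (2) Hz⁻¹ = (s⁻¹)⁻¹ = s
  (3) [kg·m²·s⁻²] / [kg·m²·s⁻³·A⁻¹] = s·A
  (4) [kg·m²·s⁻²·A⁻¹] / [kg·m²·s⁻³·A⁻¹] = s
  (5) [kg·s⁻¹] / [kg·s⁻²] = s
All reduce to s except (3), which is s·A.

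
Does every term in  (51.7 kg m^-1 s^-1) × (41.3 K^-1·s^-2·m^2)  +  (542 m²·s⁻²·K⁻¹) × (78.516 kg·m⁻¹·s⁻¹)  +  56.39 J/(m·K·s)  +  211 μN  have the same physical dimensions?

Dimensions:
  (51.7 kg m^-1 s^-1) × (41.3 K^-1·s^-2·m^2):  [kg·m⁻¹·s⁻¹] · [m²·s⁻²·K⁻¹] = kg·m·s⁻³·K⁻¹
  (542 m²·s⁻²·K⁻¹) × (78.516 kg·m⁻¹·s⁻¹):  [m²·s⁻²·K⁻¹] · [kg·m⁻¹·s⁻¹] = kg·m·s⁻³·K⁻¹
  56.39 J/(m·K·s):  J·s⁻¹·m⁻¹·K⁻¹ = N·m·s⁻¹·m⁻¹·K⁻¹ = kg·m·s⁻³·K⁻¹
  211 μN:  N = kg·m·s⁻²
The terms do not share a single dimension (kg·m·s⁻² vs kg·m·s⁻³·K⁻¹).

No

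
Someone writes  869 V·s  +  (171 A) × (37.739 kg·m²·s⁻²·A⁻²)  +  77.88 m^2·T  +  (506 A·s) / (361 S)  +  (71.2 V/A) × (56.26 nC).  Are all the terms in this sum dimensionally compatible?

Work out the base dimensions of each:
  869 V·s:  V·s = J·C⁻¹·s = kg·m²·s⁻²·A⁻¹
  (171 A) × (37.739 kg·m²·s⁻²·A⁻²):  [A] · [kg·m²·s⁻²·A⁻²] = kg·m²·s⁻²·A⁻¹
  77.88 m^2·T:  T·m² = Wb·m⁻²·m² = kg·m²·s⁻²·A⁻¹
  (506 A·s) / (361 S):  [s·A] / [kg⁻¹·m⁻²·s³·A²] = kg·m²·s⁻²·A⁻¹
  (71.2 V/A) × (56.26 nC):  [kg·m²·s⁻³·A⁻²] · [s·A] = kg·m²·s⁻²·A⁻¹
Every term reduces to kg·m²·s⁻²·A⁻¹.

Yes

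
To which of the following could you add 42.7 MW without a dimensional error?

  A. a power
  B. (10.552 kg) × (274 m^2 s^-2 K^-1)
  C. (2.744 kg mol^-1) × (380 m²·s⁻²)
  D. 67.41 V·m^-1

Reference: W = J·s⁻¹ = kg·m²·s⁻³.
Each option:
  A. [power] = kg·m²·s⁻³  ← same
  B. [kg] · [m²·s⁻²·K⁻¹] = kg·m²·s⁻²·K⁻¹
  C. [kg·mol⁻¹] · [m²·s⁻²] = kg·m²·s⁻²·mol⁻¹
  D. V·m⁻¹ = J·C⁻¹·m⁻¹ = kg·m·s⁻³·A⁻¹
Only A. matches kg·m²·s⁻³.

A.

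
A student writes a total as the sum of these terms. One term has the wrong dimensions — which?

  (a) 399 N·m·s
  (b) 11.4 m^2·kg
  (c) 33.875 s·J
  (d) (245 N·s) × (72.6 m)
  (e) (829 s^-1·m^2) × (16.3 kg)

(b)

Reduce each to base SI dimensions:
  (a) N·m·s = kg·m·s⁻²·m·s = kg·m²·s⁻¹
  (b) kg·m²
  (c) J·s = N·m·s = kg·m²·s⁻¹
  (d) [kg·m·s⁻¹] · [m] = kg·m²·s⁻¹
  (e) [m²·s⁻¹] · [kg] = kg·m²·s⁻¹
All reduce to kg·m²·s⁻¹ except (b), which is kg·m².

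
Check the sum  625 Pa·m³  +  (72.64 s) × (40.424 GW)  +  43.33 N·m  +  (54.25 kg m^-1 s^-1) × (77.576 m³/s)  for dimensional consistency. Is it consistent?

Dimensions:
  625 Pa·m³:  Pa·m³ = N·m⁻²·m³ = kg·m²·s⁻²
  (72.64 s) × (40.424 GW):  [s] · [kg·m²·s⁻³] = kg·m²·s⁻²
  43.33 N·m:  N·m = kg·m·s⁻²·m = kg·m²·s⁻²
  (54.25 kg m^-1 s^-1) × (77.576 m³/s):  [kg·m⁻¹·s⁻¹] · [m³·s⁻¹] = kg·m²·s⁻²
Every term reduces to kg·m²·s⁻².

Yes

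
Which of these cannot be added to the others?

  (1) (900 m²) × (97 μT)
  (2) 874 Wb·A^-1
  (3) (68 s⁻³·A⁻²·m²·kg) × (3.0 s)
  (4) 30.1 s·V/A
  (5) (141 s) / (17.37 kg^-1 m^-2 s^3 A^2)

(1)

Expand each in SI base units:
  (1) [m²] · [kg·s⁻²·A⁻¹] = kg·m²·s⁻²·A⁻¹
  (2) Wb·A⁻¹ = V·s·A⁻¹ = kg·m²·s⁻²·A⁻²
  (3) [kg·m²·s⁻³·A⁻²] · [s] = kg·m²·s⁻²·A⁻²
  (4) V·s·A⁻¹ = J·C⁻¹·s·A⁻¹ = kg·m²·s⁻²·A⁻²
  (5) [s] / [kg⁻¹·m⁻²·s³·A²] = kg·m²·s⁻²·A⁻²
All reduce to kg·m²·s⁻²·A⁻² except (1), which is kg·m²·s⁻²·A⁻¹.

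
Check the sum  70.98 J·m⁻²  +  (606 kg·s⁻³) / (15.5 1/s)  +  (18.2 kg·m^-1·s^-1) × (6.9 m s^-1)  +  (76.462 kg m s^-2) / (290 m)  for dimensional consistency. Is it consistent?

Reduce each to base SI dimensions:
  70.98 J·m⁻²:  J·m⁻² = N·m·m⁻² = kg·s⁻²
  (606 kg·s⁻³) / (15.5 1/s):  [kg·s⁻³] / [s⁻¹] = kg·s⁻²
  (18.2 kg·m^-1·s^-1) × (6.9 m s^-1):  [kg·m⁻¹·s⁻¹] · [m·s⁻¹] = kg·s⁻²
  (76.462 kg m s^-2) / (290 m):  [kg·m·s⁻²] / [m] = kg·s⁻²
Every term reduces to kg·s⁻².

Yes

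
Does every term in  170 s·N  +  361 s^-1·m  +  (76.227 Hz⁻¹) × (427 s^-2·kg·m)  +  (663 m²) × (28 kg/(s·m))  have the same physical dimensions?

Expand each in SI base units:
  170 s·N:  N·s = kg·m·s⁻²·s = kg·m·s⁻¹
  361 s^-1·m:  m·s⁻¹
  (76.227 Hz⁻¹) × (427 s^-2·kg·m):  [s] · [kg·m·s⁻²] = kg·m·s⁻¹
  (663 m²) × (28 kg/(s·m)):  [m²] · [kg·m⁻¹·s⁻¹] = kg·m·s⁻¹
The terms do not share a single dimension (kg·m·s⁻¹ vs m·s⁻¹).

No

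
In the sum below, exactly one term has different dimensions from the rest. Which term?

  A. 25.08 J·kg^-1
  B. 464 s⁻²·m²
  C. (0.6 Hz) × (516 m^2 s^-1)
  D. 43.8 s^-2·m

Dimensions:
  A. J·kg⁻¹ = N·m·kg⁻¹ = m²·s⁻²
  B. m²·s⁻²
  C. [s⁻¹] · [m²·s⁻¹] = m²·s⁻²
  D. m·s⁻²
All reduce to m²·s⁻² except D., which is m·s⁻².

D.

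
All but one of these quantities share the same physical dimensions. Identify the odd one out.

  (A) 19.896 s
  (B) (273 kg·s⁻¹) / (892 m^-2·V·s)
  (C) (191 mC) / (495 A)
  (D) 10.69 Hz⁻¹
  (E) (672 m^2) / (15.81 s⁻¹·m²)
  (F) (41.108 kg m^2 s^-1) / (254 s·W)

Work out the base dimensions of each:
  (A) s
  (B) [kg·s⁻¹] / [kg·s⁻²·A⁻¹] = s·A
  (C) [s·A] / [A] = s
  (D) Hz⁻¹ = (s⁻¹)⁻¹ = s
  (E) [m²] / [m²·s⁻¹] = s
  (F) [kg·m²·s⁻¹] / [kg·m²·s⁻²] = s
All reduce to s except (B), which is s·A.

(B)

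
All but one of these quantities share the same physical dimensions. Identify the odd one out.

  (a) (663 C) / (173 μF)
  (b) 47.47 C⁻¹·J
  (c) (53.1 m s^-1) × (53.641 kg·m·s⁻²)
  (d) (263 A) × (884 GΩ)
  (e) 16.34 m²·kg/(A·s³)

(c)

In SI base units:
  (a) [s·A] / [kg⁻¹·m⁻²·s⁴·A²] = kg·m²·s⁻³·A⁻¹
  (b) J·C⁻¹ = N·m·(s·A)⁻¹ = kg·m²·s⁻³·A⁻¹
  (c) [m·s⁻¹] · [kg·m·s⁻²] = kg·m²·s⁻³
  (d) [A] · [kg·m²·s⁻³·A⁻²] = kg·m²·s⁻³·A⁻¹
  (e) kg·m²·s⁻³·A⁻¹
All reduce to kg·m²·s⁻³·A⁻¹ except (c), which is kg·m²·s⁻³.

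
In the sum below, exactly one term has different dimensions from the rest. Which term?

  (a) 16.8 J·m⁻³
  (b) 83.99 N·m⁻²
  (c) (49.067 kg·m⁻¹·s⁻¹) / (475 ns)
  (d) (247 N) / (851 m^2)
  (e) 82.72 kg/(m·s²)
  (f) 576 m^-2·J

(f)

Reduce each to base SI dimensions:
  (a) J·m⁻³ = N·m·m⁻³ = kg·m⁻¹·s⁻²
  (b) N·m⁻² = kg·m·s⁻²·m⁻² = kg·m⁻¹·s⁻²
  (c) [kg·m⁻¹·s⁻¹] / [s] = kg·m⁻¹·s⁻²
  (d) [kg·m·s⁻²] / [m²] = kg·m⁻¹·s⁻²
  (e) kg·m⁻¹·s⁻²
  (f) J·m⁻² = N·m·m⁻² = kg·s⁻²
All reduce to kg·m⁻¹·s⁻² except (f), which is kg·s⁻².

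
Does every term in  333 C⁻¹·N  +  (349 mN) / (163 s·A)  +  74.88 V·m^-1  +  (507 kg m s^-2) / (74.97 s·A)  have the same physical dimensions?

Yes

Expand each in SI base units:
  333 C⁻¹·N:  N·C⁻¹ = kg·m·s⁻²·(s·A)⁻¹ = kg·m·s⁻³·A⁻¹
  (349 mN) / (163 s·A):  [kg·m·s⁻²] / [s·A] = kg·m·s⁻³·A⁻¹
  74.88 V·m^-1:  V·m⁻¹ = J·C⁻¹·m⁻¹ = kg·m·s⁻³·A⁻¹
  (507 kg m s^-2) / (74.97 s·A):  [kg·m·s⁻²] / [s·A] = kg·m·s⁻³·A⁻¹
Every term reduces to kg·m·s⁻³·A⁻¹.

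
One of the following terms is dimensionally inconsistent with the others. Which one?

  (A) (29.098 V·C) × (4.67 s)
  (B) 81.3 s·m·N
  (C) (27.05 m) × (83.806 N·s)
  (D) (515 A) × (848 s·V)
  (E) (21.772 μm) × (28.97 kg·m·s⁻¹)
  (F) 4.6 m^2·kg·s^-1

(D)

Work out the base dimensions of each:
  (A) [kg·m²·s⁻²] · [s] = kg·m²·s⁻¹
  (B) N·m·s = kg·m·s⁻²·m·s = kg·m²·s⁻¹
  (C) [m] · [kg·m·s⁻¹] = kg·m²·s⁻¹
  (D) [A] · [kg·m²·s⁻²·A⁻¹] = kg·m²·s⁻²
  (E) [m] · [kg·m·s⁻¹] = kg·m²·s⁻¹
  (F) kg·m²·s⁻¹
All reduce to kg·m²·s⁻¹ except (D), which is kg·m²·s⁻².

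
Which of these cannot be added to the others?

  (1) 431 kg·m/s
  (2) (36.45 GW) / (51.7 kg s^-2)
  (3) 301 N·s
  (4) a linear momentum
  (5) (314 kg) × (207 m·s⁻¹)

(2)

Work out the base dimensions of each:
  (1) kg·m·s⁻¹
  (2) [kg·m²·s⁻³] / [kg·s⁻²] = m²·s⁻¹
  (3) N·s = kg·m·s⁻²·s = kg·m·s⁻¹
  (4) [linear momentum] = kg·m·s⁻¹
  (5) [kg] · [m·s⁻¹] = kg·m·s⁻¹
All reduce to kg·m·s⁻¹ except (2), which is m²·s⁻¹.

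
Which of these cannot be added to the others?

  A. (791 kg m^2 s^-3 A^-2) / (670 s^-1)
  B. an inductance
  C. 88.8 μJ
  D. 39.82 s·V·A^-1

C.

Reduce each to base SI dimensions:
  A. [kg·m²·s⁻³·A⁻²] / [s⁻¹] = kg·m²·s⁻²·A⁻²
  B. [inductance] = kg·m²·s⁻²·A⁻²
  C. J = N·m = kg·m²·s⁻²
  D. V·s·A⁻¹ = J·C⁻¹·s·A⁻¹ = kg·m²·s⁻²·A⁻²
All reduce to kg·m²·s⁻²·A⁻² except C., which is kg·m²·s⁻².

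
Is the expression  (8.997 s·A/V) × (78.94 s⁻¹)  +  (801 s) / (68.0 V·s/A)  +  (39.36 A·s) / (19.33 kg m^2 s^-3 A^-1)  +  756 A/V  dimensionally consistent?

Dimensions:
  (8.997 s·A/V) × (78.94 s⁻¹):  [kg⁻¹·m⁻²·s⁴·A²] · [s⁻¹] = kg⁻¹·m⁻²·s³·A²
  (801 s) / (68.0 V·s/A):  [s] / [kg·m²·s⁻²·A⁻²] = kg⁻¹·m⁻²·s³·A²
  (39.36 A·s) / (19.33 kg m^2 s^-3 A^-1):  [s·A] / [kg·m²·s⁻³·A⁻¹] = kg⁻¹·m⁻²·s⁴·A²
  756 A/V:  A·V⁻¹ = A·(J·C⁻¹)⁻¹ = kg⁻¹·m⁻²·s³·A²
The terms do not share a single dimension (kg⁻¹·m⁻²·s³·A² vs kg⁻¹·m⁻²·s⁴·A²).

No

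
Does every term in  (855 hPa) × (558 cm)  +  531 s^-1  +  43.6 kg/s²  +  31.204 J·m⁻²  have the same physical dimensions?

No

Expand each in SI base units:
  (855 hPa) × (558 cm):  [kg·m⁻¹·s⁻²] · [m] = kg·s⁻²
  531 s^-1:  s⁻¹
  43.6 kg/s²:  kg·s⁻²
  31.204 J·m⁻²:  J·m⁻² = N·m·m⁻² = kg·s⁻²
The terms do not share a single dimension (kg·s⁻² vs s⁻¹).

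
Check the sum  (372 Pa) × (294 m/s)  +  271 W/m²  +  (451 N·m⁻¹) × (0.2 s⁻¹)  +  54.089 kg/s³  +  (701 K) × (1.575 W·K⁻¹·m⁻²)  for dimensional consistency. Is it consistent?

Yes

Work out the base dimensions of each:
  (372 Pa) × (294 m/s):  [kg·m⁻¹·s⁻²] · [m·s⁻¹] = kg·s⁻³
  271 W/m²:  W·m⁻² = J·s⁻¹·m⁻² = kg·s⁻³
  (451 N·m⁻¹) × (0.2 s⁻¹):  [kg·s⁻²] · [s⁻¹] = kg·s⁻³
  54.089 kg/s³:  kg·s⁻³
  (701 K) × (1.575 W·K⁻¹·m⁻²):  [K] · [kg·s⁻³·K⁻¹] = kg·s⁻³
Every term reduces to kg·s⁻³.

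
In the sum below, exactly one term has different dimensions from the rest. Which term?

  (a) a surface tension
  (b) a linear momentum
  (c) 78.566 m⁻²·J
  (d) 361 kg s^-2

Dimensions:
  (a) [surface tension] = kg·s⁻²
  (b) [linear momentum] = kg·m·s⁻¹
  (c) J·m⁻² = N·m·m⁻² = kg·s⁻²
  (d) kg·s⁻²
All reduce to kg·s⁻² except (b), which is kg·m·s⁻¹.

(b)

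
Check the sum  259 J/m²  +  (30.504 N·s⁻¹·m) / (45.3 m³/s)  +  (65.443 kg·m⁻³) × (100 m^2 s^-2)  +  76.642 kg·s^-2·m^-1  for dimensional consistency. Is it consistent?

In SI base units:
  259 J/m²:  J·m⁻² = N·m·m⁻² = kg·s⁻²
  (30.504 N·s⁻¹·m) / (45.3 m³/s):  [kg·m²·s⁻³] / [m³·s⁻¹] = kg·m⁻¹·s⁻²
  (65.443 kg·m⁻³) × (100 m^2 s^-2):  [kg·m⁻³] · [m²·s⁻²] = kg·m⁻¹·s⁻²
  76.642 kg·s^-2·m^-1:  kg·m⁻¹·s⁻²
The terms do not share a single dimension (kg·m⁻¹·s⁻² vs kg·s⁻²).

No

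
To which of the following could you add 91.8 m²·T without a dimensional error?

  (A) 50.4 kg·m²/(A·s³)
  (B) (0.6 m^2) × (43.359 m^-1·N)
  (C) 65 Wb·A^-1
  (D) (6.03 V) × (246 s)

Reference: T·m² = Wb·m⁻²·m² = kg·m²·s⁻²·A⁻¹.
Each option:
  (A) kg·m²·s⁻³·A⁻¹
  (B) [m²] · [kg·s⁻²] = kg·m²·s⁻²
  (C) Wb·A⁻¹ = V·s·A⁻¹ = kg·m²·s⁻²·A⁻²
  (D) [kg·m²·s⁻³·A⁻¹] · [s] = kg·m²·s⁻²·A⁻¹  ← same
Only (D) matches kg·m²·s⁻²·A⁻¹.

(D)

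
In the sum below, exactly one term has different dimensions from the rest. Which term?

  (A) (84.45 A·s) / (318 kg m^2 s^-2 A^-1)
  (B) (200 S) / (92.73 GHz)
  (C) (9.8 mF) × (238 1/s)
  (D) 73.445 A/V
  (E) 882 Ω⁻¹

Dimensions:
  (A) [s·A] / [kg·m²·s⁻²·A⁻¹] = kg⁻¹·m⁻²·s³·A²
  (B) [kg⁻¹·m⁻²·s³·A²] / [s⁻¹] = kg⁻¹·m⁻²·s⁴·A²
  (C) [kg⁻¹·m⁻²·s⁴·A²] · [s⁻¹] = kg⁻¹·m⁻²·s³·A²
  (D) A·V⁻¹ = A·(J·C⁻¹)⁻¹ = kg⁻¹·m⁻²·s³·A²
  (E) Ω⁻¹ = (V·A⁻¹)⁻¹ = kg⁻¹·m⁻²·s³·A²
All reduce to kg⁻¹·m⁻²·s³·A² except (B), which is kg⁻¹·m⁻²·s⁴·A².

(B)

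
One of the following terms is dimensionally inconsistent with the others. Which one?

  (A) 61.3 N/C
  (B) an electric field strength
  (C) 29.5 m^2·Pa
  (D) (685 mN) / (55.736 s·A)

In SI base units:
  (A) N·C⁻¹ = kg·m·s⁻²·(s·A)⁻¹ = kg·m·s⁻³·A⁻¹
  (B) [electric field strength] = kg·m·s⁻³·A⁻¹
  (C) Pa·m² = N·m⁻²·m² = kg·m·s⁻²
  (D) [kg·m·s⁻²] / [s·A] = kg·m·s⁻³·A⁻¹
All reduce to kg·m·s⁻³·A⁻¹ except (C), which is kg·m·s⁻².

(C)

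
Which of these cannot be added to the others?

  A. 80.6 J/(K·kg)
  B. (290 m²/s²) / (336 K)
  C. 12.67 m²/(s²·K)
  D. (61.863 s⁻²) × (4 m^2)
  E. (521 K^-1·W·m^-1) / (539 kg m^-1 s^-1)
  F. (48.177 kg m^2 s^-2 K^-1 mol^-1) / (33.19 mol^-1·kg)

D.

Reduce each to base SI dimensions:
  A. J·kg⁻¹·K⁻¹ = N·m·kg⁻¹·K⁻¹ = m²·s⁻²·K⁻¹
  B. [m²·s⁻²] / [K] = m²·s⁻²·K⁻¹
  C. m²·s⁻²·K⁻¹
  D. [s⁻²] · [m²] = m²·s⁻²
  E. [kg·m·s⁻³·K⁻¹] / [kg·m⁻¹·s⁻¹] = m²·s⁻²·K⁻¹
  F. [kg·m²·s⁻²·K⁻¹·mol⁻¹] / [kg·mol⁻¹] = m²·s⁻²·K⁻¹
All reduce to m²·s⁻²·K⁻¹ except D., which is m²·s⁻².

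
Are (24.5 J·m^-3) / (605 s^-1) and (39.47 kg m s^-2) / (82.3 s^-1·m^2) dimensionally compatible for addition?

Dimensions:
  (24.5 J·m^-3) / (605 s^-1):  [kg·m⁻¹·s⁻²] / [s⁻¹] = kg·m⁻¹·s⁻¹
  (39.47 kg m s^-2) / (82.3 s^-1·m^2):  [kg·m·s⁻²] / [m²·s⁻¹] = kg·m⁻¹·s⁻¹
Both are kg·m⁻¹·s⁻¹, so they have the same dimensions and can be added.

Yes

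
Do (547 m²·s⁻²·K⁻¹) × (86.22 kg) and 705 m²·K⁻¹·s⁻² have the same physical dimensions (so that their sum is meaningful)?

No

In SI base units:
  (547 m²·s⁻²·K⁻¹) × (86.22 kg):  [m²·s⁻²·K⁻¹] · [kg] = kg·m²·s⁻²·K⁻¹
  705 m²·K⁻¹·s⁻²:  m²·s⁻²·K⁻¹
kg·m²·s⁻²·K⁻¹ ≠ m²·s⁻²·K⁻¹, so they cannot be added.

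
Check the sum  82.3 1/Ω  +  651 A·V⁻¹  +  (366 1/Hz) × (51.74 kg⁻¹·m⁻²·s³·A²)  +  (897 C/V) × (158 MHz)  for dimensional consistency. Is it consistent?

No

Work out the base dimensions of each:
  82.3 1/Ω:  Ω⁻¹ = (V·A⁻¹)⁻¹ = kg⁻¹·m⁻²·s³·A²
  651 A·V⁻¹:  A·V⁻¹ = A·(J·C⁻¹)⁻¹ = kg⁻¹·m⁻²·s³·A²
  (366 1/Hz) × (51.74 kg⁻¹·m⁻²·s³·A²):  [s] · [kg⁻¹·m⁻²·s³·A²] = kg⁻¹·m⁻²·s⁴·A²
  (897 C/V) × (158 MHz):  [kg⁻¹·m⁻²·s⁴·A²] · [s⁻¹] = kg⁻¹·m⁻²·s³·A²
The terms do not share a single dimension (kg⁻¹·m⁻²·s³·A² vs kg⁻¹·m⁻²·s⁴·A²).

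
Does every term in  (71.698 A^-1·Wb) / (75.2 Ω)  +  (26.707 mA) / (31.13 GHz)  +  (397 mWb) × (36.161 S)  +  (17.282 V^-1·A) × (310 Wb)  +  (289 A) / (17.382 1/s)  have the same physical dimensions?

Reduce each to base SI dimensions:
  (71.698 A^-1·Wb) / (75.2 Ω):  [kg·m²·s⁻²·A⁻²] / [kg·m²·s⁻³·A⁻²] = s
  (26.707 mA) / (31.13 GHz):  [A] / [s⁻¹] = s·A
  (397 mWb) × (36.161 S):  [kg·m²·s⁻²·A⁻¹] · [kg⁻¹·m⁻²·s³·A²] = s·A
  (17.282 V^-1·A) × (310 Wb):  [kg⁻¹·m⁻²·s³·A²] · [kg·m²·s⁻²·A⁻¹] = s·A
  (289 A) / (17.382 1/s):  [A] / [s⁻¹] = s·A
The terms do not share a single dimension (s vs s·A).

No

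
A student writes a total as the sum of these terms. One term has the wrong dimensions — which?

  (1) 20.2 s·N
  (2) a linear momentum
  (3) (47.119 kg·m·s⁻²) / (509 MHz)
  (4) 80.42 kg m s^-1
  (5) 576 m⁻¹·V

(5)

Work out the base dimensions of each:
  (1) N·s = kg·m·s⁻²·s = kg·m·s⁻¹
  (2) [linear momentum] = kg·m·s⁻¹
  (3) [kg·m·s⁻²] / [s⁻¹] = kg·m·s⁻¹
  (4) kg·m·s⁻¹
  (5) V·m⁻¹ = J·C⁻¹·m⁻¹ = kg·m·s⁻³·A⁻¹
All reduce to kg·m·s⁻¹ except (5), which is kg·m·s⁻³·A⁻¹.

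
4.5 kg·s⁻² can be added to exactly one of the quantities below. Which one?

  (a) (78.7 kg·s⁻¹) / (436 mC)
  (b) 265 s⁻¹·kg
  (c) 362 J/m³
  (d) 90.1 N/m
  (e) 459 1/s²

Reference: kg·s⁻².
Each option:
  (a) [kg·s⁻¹] / [s·A] = kg·s⁻²·A⁻¹
  (b) kg·s⁻¹
  (c) J·m⁻³ = N·m·m⁻³ = kg·m⁻¹·s⁻²
  (d) N·m⁻¹ = kg·m·s⁻²·m⁻¹ = kg·s⁻²  ← same
  (e) s⁻²
Only (d) matches kg·s⁻².

(d)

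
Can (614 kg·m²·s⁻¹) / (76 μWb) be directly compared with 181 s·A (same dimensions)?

Reduce each to base SI dimensions:
  (614 kg·m²·s⁻¹) / (76 μWb):  [kg·m²·s⁻¹] / [kg·m²·s⁻²·A⁻¹] = s·A
  181 s·A:  A·s = s·A
Both are s·A, so they have the same dimensions and can be added.

Yes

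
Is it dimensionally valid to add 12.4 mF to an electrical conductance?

Dimensions:
  12.4 mF:  F = C·V⁻¹ = kg⁻¹·m⁻²·s⁴·A²
  an electrical conductance:  [electrical conductance] = kg⁻¹·m⁻²·s³·A²
kg⁻¹·m⁻²·s⁴·A² ≠ kg⁻¹·m⁻²·s³·A², so they cannot be added.

No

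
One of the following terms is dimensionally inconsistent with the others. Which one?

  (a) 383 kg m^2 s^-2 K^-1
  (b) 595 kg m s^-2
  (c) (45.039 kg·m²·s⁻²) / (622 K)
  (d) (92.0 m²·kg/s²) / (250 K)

(b)

In SI base units:
  (a) kg·m²·s⁻²·K⁻¹
  (b) kg·m·s⁻²
  (c) [kg·m²·s⁻²] / [K] = kg·m²·s⁻²·K⁻¹
  (d) [kg·m²·s⁻²] / [K] = kg·m²·s⁻²·K⁻¹
All reduce to kg·m²·s⁻²·K⁻¹ except (b), which is kg·m·s⁻².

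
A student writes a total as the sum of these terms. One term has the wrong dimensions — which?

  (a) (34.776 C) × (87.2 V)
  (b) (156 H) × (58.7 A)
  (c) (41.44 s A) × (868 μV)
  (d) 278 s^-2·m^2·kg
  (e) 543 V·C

Dimensions:
  (a) [s·A] · [kg·m²·s⁻³·A⁻¹] = kg·m²·s⁻²
  (b) [kg·m²·s⁻²·A⁻²] · [A] = kg·m²·s⁻²·A⁻¹
  (c) [s·A] · [kg·m²·s⁻³·A⁻¹] = kg·m²·s⁻²
  (d) kg·m²·s⁻²
  (e) C·V = s·A·J·C⁻¹ = kg·m²·s⁻²
All reduce to kg·m²·s⁻² except (b), which is kg·m²·s⁻²·A⁻¹.

(b)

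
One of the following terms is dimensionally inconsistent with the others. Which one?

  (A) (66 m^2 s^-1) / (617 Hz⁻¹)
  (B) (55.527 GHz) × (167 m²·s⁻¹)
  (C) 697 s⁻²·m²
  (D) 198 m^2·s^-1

Expand each in SI base units:
  (A) [m²·s⁻¹] / [s] = m²·s⁻²
  (B) [s⁻¹] · [m²·s⁻¹] = m²·s⁻²
  (C) m²·s⁻²
  (D) m²·s⁻¹
All reduce to m²·s⁻² except (D), which is m²·s⁻¹.

(D)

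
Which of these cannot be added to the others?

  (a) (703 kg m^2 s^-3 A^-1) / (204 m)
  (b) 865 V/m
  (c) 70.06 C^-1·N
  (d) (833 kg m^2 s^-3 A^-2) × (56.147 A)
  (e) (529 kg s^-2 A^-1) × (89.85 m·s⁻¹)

Reduce each to base SI dimensions:
  (a) [kg·m²·s⁻³·A⁻¹] / [m] = kg·m·s⁻³·A⁻¹
  (b) V·m⁻¹ = J·C⁻¹·m⁻¹ = kg·m·s⁻³·A⁻¹
  (c) N·C⁻¹ = kg·m·s⁻²·(s·A)⁻¹ = kg·m·s⁻³·A⁻¹
  (d) [kg·m²·s⁻³·A⁻²] · [A] = kg·m²·s⁻³·A⁻¹
  (e) [kg·s⁻²·A⁻¹] · [m·s⁻¹] = kg·m·s⁻³·A⁻¹
All reduce to kg·m·s⁻³·A⁻¹ except (d), which is kg·m²·s⁻³·A⁻¹.

(d)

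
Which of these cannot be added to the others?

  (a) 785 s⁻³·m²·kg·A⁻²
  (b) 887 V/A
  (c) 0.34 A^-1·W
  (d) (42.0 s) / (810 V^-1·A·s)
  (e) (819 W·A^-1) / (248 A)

(c)

Work out the base dimensions of each:
  (a) kg·m²·s⁻³·A⁻²
  (b) V·A⁻¹ = J·C⁻¹·A⁻¹ = kg·m²·s⁻³·A⁻²
  (c) W·A⁻¹ = J·s⁻¹·A⁻¹ = kg·m²·s⁻³·A⁻¹
  (d) [s] / [kg⁻¹·m⁻²·s⁴·A²] = kg·m²·s⁻³·A⁻²
  (e) [kg·m²·s⁻³·A⁻¹] / [A] = kg·m²·s⁻³·A⁻²
All reduce to kg·m²·s⁻³·A⁻² except (c), which is kg·m²·s⁻³·A⁻¹.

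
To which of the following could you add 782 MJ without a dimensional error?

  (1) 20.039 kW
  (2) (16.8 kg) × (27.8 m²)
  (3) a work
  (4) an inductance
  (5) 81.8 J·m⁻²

Reference: J = N·m = kg·m²·s⁻².
Each option:
  (1) W = J·s⁻¹ = kg·m²·s⁻³
  (2) [kg] · [m²] = kg·m²
  (3) [work] = kg·m²·s⁻²  ← same
  (4) [inductance] = kg·m²·s⁻²·A⁻²
  (5) J·m⁻² = N·m·m⁻² = kg·s⁻²
Only (3) matches kg·m²·s⁻².

(3)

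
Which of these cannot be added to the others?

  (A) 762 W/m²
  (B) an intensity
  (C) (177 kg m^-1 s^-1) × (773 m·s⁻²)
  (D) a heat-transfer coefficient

Reduce each to base SI dimensions:
  (A) W·m⁻² = J·s⁻¹·m⁻² = kg·s⁻³
  (B) [intensity] = kg·s⁻³
  (C) [kg·m⁻¹·s⁻¹] · [m·s⁻²] = kg·s⁻³
  (D) [heat-transfer coefficient] = kg·s⁻³·K⁻¹
All reduce to kg·s⁻³ except (D), which is kg·s⁻³·K⁻¹.

(D)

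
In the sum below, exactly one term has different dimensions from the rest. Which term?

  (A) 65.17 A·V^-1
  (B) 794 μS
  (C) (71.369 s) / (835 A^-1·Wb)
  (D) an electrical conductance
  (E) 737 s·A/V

Dimensions:
  (A) A·V⁻¹ = A·(J·C⁻¹)⁻¹ = kg⁻¹·m⁻²·s³·A²
  (B) S = Ω⁻¹ = kg⁻¹·m⁻²·s³·A²
  (C) [s] / [kg·m²·s⁻²·A⁻²] = kg⁻¹·m⁻²·s³·A²
  (D) [electrical conductance] = kg⁻¹·m⁻²·s³·A²
  (E) A·s·V⁻¹ = A·s·(J·C⁻¹)⁻¹ = kg⁻¹·m⁻²·s⁴·A²
All reduce to kg⁻¹·m⁻²·s³·A² except (E), which is kg⁻¹·m⁻²·s⁴·A².

(E)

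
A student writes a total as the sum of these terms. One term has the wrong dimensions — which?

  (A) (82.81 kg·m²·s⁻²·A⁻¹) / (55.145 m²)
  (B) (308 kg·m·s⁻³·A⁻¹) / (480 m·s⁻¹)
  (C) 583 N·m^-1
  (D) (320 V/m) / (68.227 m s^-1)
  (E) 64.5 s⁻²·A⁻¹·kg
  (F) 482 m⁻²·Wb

(C)

In SI base units:
  (A) [kg·m²·s⁻²·A⁻¹] / [m²] = kg·s⁻²·A⁻¹
  (B) [kg·m·s⁻³·A⁻¹] / [m·s⁻¹] = kg·s⁻²·A⁻¹
  (C) N·m⁻¹ = kg·m·s⁻²·m⁻¹ = kg·s⁻²
  (D) [kg·m·s⁻³·A⁻¹] / [m·s⁻¹] = kg·s⁻²·A⁻¹
  (E) kg·s⁻²·A⁻¹
  (F) Wb·m⁻² = V·s·m⁻² = kg·s⁻²·A⁻¹
All reduce to kg·s⁻²·A⁻¹ except (C), which is kg·s⁻².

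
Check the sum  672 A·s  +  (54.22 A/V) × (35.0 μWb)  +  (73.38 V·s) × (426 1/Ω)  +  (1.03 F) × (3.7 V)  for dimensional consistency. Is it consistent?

In SI base units:
  672 A·s:  A·s = s·A
  (54.22 A/V) × (35.0 μWb):  [kg⁻¹·m⁻²·s³·A²] · [kg·m²·s⁻²·A⁻¹] = s·A
  (73.38 V·s) × (426 1/Ω):  [kg·m²·s⁻²·A⁻¹] · [kg⁻¹·m⁻²·s³·A²] = s·A
  (1.03 F) × (3.7 V):  [kg⁻¹·m⁻²·s⁴·A²] · [kg·m²·s⁻³·A⁻¹] = s·A
Every term reduces to s·A.

Yes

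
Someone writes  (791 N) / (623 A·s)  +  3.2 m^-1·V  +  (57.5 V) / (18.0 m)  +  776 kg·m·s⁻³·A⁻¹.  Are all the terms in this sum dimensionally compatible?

Expand each in SI base units:
  (791 N) / (623 A·s):  [kg·m·s⁻²] / [s·A] = kg·m·s⁻³·A⁻¹
  3.2 m^-1·V:  V·m⁻¹ = J·C⁻¹·m⁻¹ = kg·m·s⁻³·A⁻¹
  (57.5 V) / (18.0 m):  [kg·m²·s⁻³·A⁻¹] / [m] = kg·m·s⁻³·A⁻¹
  776 kg·m·s⁻³·A⁻¹:  kg·m·s⁻³·A⁻¹
Every term reduces to kg·m·s⁻³·A⁻¹.

Yes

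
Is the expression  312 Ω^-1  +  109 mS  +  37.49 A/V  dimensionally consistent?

Yes

Work out the base dimensions of each:
  312 Ω^-1:  Ω⁻¹ = (V·A⁻¹)⁻¹ = kg⁻¹·m⁻²·s³·A²
  109 mS:  S = Ω⁻¹ = kg⁻¹·m⁻²·s³·A²
  37.49 A/V:  A·V⁻¹ = A·(J·C⁻¹)⁻¹ = kg⁻¹·m⁻²·s³·A²
Every term reduces to kg⁻¹·m⁻²·s³·A².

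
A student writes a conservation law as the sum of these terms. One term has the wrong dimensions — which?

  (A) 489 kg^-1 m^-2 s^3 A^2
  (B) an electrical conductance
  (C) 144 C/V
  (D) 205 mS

(C)

Dimensions:
  (A) kg⁻¹·m⁻²·s³·A²
  (B) [electrical conductance] = kg⁻¹·m⁻²·s³·A²
  (C) C·V⁻¹ = s·A·(J·C⁻¹)⁻¹ = kg⁻¹·m⁻²·s⁴·A²
  (D) S = Ω⁻¹ = kg⁻¹·m⁻²·s³·A²
All reduce to kg⁻¹·m⁻²·s³·A² except (C), which is kg⁻¹·m⁻²·s⁴·A².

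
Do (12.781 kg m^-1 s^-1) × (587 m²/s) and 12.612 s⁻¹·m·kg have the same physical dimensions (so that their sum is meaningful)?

No

Expand each in SI base units:
  (12.781 kg m^-1 s^-1) × (587 m²/s):  [kg·m⁻¹·s⁻¹] · [m²·s⁻¹] = kg·m·s⁻²
  12.612 s⁻¹·m·kg:  kg·m·s⁻¹
kg·m·s⁻² ≠ kg·m·s⁻¹, so they cannot be added.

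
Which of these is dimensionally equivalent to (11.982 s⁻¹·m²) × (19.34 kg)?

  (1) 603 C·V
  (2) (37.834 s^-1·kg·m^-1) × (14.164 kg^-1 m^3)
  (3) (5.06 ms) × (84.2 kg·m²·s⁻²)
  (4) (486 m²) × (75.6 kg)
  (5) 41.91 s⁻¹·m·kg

(3)

Reference: [m²·s⁻¹] · [kg] = kg·m²·s⁻¹.
Each option:
  (1) C·V = s·A·J·C⁻¹ = kg·m²·s⁻²
  (2) [kg·m⁻¹·s⁻¹] · [kg⁻¹·m³] = m²·s⁻¹
  (3) [s] · [kg·m²·s⁻²] = kg·m²·s⁻¹  ← same
  (4) [m²] · [kg] = kg·m²
  (5) kg·m·s⁻¹
Only (3) matches kg·m²·s⁻¹.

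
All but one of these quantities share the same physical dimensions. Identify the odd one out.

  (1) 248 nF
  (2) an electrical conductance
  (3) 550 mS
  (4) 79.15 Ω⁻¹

In SI base units:
  (1) F = C·V⁻¹ = kg⁻¹·m⁻²·s⁴·A²
  (2) [electrical conductance] = kg⁻¹·m⁻²·s³·A²
  (3) S = Ω⁻¹ = kg⁻¹·m⁻²·s³·A²
  (4) Ω⁻¹ = (V·A⁻¹)⁻¹ = kg⁻¹·m⁻²·s³·A²
All reduce to kg⁻¹·m⁻²·s³·A² except (1), which is kg⁻¹·m⁻²·s⁴·A².

(1)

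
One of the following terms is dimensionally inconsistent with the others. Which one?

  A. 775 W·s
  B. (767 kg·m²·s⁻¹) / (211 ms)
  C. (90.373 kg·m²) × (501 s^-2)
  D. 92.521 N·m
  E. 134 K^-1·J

Expand each in SI base units:
  A. W·s = J·s⁻¹·s = kg·m²·s⁻²
  B. [kg·m²·s⁻¹] / [s] = kg·m²·s⁻²
  C. [kg·m²] · [s⁻²] = kg·m²·s⁻²
  D. N·m = kg·m·s⁻²·m = kg·m²·s⁻²
  E. J·K⁻¹ = N·m·K⁻¹ = kg·m²·s⁻²·K⁻¹
All reduce to kg·m²·s⁻² except E., which is kg·m²·s⁻²·K⁻¹.

E.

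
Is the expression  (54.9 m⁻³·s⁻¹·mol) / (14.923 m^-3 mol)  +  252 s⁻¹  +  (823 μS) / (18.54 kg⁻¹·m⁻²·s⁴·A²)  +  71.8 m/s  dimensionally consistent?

Reduce each to base SI dimensions:
  (54.9 m⁻³·s⁻¹·mol) / (14.923 m^-3 mol):  [m⁻³·s⁻¹·mol] / [m⁻³·mol] = s⁻¹
  252 s⁻¹:  s⁻¹
  (823 μS) / (18.54 kg⁻¹·m⁻²·s⁴·A²):  [kg⁻¹·m⁻²·s³·A²] / [kg⁻¹·m⁻²·s⁴·A²] = s⁻¹
  71.8 m/s:  m·s⁻¹
The terms do not share a single dimension (m·s⁻¹ vs s⁻¹).

No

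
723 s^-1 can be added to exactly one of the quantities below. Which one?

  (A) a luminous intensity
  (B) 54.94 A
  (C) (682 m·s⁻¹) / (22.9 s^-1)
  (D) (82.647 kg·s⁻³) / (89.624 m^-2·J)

(D)

Reference: s⁻¹.
Each option:
  (A) [luminous intensity] = cd
  (B) A
  (C) [m·s⁻¹] / [s⁻¹] = m
  (D) [kg·s⁻³] / [kg·s⁻²] = s⁻¹  ← same
Only (D) matches s⁻¹.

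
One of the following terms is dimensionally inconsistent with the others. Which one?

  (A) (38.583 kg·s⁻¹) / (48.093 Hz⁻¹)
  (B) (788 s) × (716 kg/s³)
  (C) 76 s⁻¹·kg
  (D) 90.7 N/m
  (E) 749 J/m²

(C)

Expand each in SI base units:
  (A) [kg·s⁻¹] / [s] = kg·s⁻²
  (B) [s] · [kg·s⁻³] = kg·s⁻²
  (C) kg·s⁻¹
  (D) N·m⁻¹ = kg·m·s⁻²·m⁻¹ = kg·s⁻²
  (E) J·m⁻² = N·m·m⁻² = kg·s⁻²
All reduce to kg·s⁻² except (C), which is kg·s⁻¹.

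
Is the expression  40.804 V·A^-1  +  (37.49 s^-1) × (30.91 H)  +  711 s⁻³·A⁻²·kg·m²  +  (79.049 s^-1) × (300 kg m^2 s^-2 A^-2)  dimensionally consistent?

Expand each in SI base units:
  40.804 V·A^-1:  V·A⁻¹ = J·C⁻¹·A⁻¹ = kg·m²·s⁻³·A⁻²
  (37.49 s^-1) × (30.91 H):  [s⁻¹] · [kg·m²·s⁻²·A⁻²] = kg·m²·s⁻³·A⁻²
  711 s⁻³·A⁻²·kg·m²:  kg·m²·s⁻³·A⁻²
  (79.049 s^-1) × (300 kg m^2 s^-2 A^-2):  [s⁻¹] · [kg·m²·s⁻²·A⁻²] = kg·m²·s⁻³·A⁻²
Every term reduces to kg·m²·s⁻³·A⁻².

Yes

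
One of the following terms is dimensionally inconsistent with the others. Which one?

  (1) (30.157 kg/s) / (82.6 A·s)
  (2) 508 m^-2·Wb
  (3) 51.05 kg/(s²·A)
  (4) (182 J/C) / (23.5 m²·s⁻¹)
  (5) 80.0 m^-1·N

Reduce each to base SI dimensions:
  (1) [kg·s⁻¹] / [s·A] = kg·s⁻²·A⁻¹
  (2) Wb·m⁻² = V·s·m⁻² = kg·s⁻²·A⁻¹
  (3) kg·s⁻²·A⁻¹
  (4) [kg·m²·s⁻³·A⁻¹] / [m²·s⁻¹] = kg·s⁻²·A⁻¹
  (5) N·m⁻¹ = kg·m·s⁻²·m⁻¹ = kg·s⁻²
All reduce to kg·s⁻²·A⁻¹ except (5), which is kg·s⁻².

(5)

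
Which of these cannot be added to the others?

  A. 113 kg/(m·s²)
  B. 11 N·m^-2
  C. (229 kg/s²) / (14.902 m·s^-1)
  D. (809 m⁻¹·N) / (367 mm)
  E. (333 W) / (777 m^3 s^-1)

Work out the base dimensions of each:
  A. kg·m⁻¹·s⁻²
  B. N·m⁻² = kg·m·s⁻²·m⁻² = kg·m⁻¹·s⁻²
  C. [kg·s⁻²] / [m·s⁻¹] = kg·m⁻¹·s⁻¹
  D. [kg·s⁻²] / [m] = kg·m⁻¹·s⁻²
  E. [kg·m²·s⁻³] / [m³·s⁻¹] = kg·m⁻¹·s⁻²
All reduce to kg·m⁻¹·s⁻² except C., which is kg·m⁻¹·s⁻¹.

C.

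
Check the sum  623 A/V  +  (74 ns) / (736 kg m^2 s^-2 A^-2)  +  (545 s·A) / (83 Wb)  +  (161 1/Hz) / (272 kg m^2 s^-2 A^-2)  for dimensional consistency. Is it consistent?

Reduce each to base SI dimensions:
  623 A/V:  A·V⁻¹ = A·(J·C⁻¹)⁻¹ = kg⁻¹·m⁻²·s³·A²
  (74 ns) / (736 kg m^2 s^-2 A^-2):  [s] / [kg·m²·s⁻²·A⁻²] = kg⁻¹·m⁻²·s³·A²
  (545 s·A) / (83 Wb):  [s·A] / [kg·m²·s⁻²·A⁻¹] = kg⁻¹·m⁻²·s³·A²
  (161 1/Hz) / (272 kg m^2 s^-2 A^-2):  [s] / [kg·m²·s⁻²·A⁻²] = kg⁻¹·m⁻²·s³·A²
Every term reduces to kg⁻¹·m⁻²·s³·A².

Yes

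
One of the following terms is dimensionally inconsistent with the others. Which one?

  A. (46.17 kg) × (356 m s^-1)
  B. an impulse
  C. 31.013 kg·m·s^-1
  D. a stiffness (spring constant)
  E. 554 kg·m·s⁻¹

In SI base units:
  A. [kg] · [m·s⁻¹] = kg·m·s⁻¹
  B. [impulse] = kg·m·s⁻¹
  C. kg·m·s⁻¹
  D. [stiffness (spring constant)] = kg·s⁻²
  E. kg·m·s⁻¹
All reduce to kg·m·s⁻¹ except D., which is kg·s⁻².

D.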